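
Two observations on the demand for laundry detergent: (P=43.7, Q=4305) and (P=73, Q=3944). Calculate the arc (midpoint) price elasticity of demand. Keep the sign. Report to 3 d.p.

-0.174

ΔQ = 3944 − 4305 = -361; ΔP = 73 − 43.7 = 29.3.
Midpoints: P̄ = 58.35, Q̄ = 4124.5.
ε = (ΔQ/ΔP)(P̄/Q̄) = (-361/29.3)(58.35/4124.5).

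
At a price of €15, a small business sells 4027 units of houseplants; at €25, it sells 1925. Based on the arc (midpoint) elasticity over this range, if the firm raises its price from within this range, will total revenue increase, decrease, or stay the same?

decrease

Arc ε = (-2102/10)(20.00/2976.0) ≈ -1.413.
|ε| = 1.41 > 1, so demand is elastic. A price rise therefore reduces total revenue.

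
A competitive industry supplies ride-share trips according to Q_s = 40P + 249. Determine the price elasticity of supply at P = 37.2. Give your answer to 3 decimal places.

At P = 37.2, Q_s = 1737.
dQ_s/dP = 40.
ε_s = (dQ_s/dP)(P/Q_s) = (40)(37.2/1737).

0.857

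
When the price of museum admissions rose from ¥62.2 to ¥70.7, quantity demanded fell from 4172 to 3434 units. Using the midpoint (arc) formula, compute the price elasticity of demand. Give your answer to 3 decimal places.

ΔQ = 3434 − 4172 = -738; ΔP = 70.7 − 62.2 = 8.5.
Midpoints: P̄ = 66.45, Q̄ = 3803.0.
ε = (ΔQ/ΔP)(P̄/Q̄) = (-738/8.5)(66.45/3803.0).

-1.517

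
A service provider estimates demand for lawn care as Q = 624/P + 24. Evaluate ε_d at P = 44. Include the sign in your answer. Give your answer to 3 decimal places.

-0.371

At P = 44, Q = 38.182.
dQ/dP = −624/P² = -0.322.
ε = (dQ/dP)(P/Q) = (-0.322)(44/38.182).
|ε| < 1, so demand is inelastic at this price.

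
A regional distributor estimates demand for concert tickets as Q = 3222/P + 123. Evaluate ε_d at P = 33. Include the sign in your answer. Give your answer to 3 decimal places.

At P = 33, Q = 220.636.
dQ/dP = −3222/P² = -2.959.
ε = (dQ/dP)(P/Q) = (-2.959)(33/220.636).

-0.443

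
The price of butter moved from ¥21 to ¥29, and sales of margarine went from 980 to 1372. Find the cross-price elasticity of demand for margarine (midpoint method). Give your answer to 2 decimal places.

1.04

ΔQ_x = 1372 − 980 = 392; ΔP_y = 29 − 21 = 8.
Midpoints: P̄_y = 25.00, Q̄_x = 1176.0.
ε_xy = (ΔQ_x/ΔP_y)(P̄_y/Q̄_x) = (392/8)(25.00/1176.0).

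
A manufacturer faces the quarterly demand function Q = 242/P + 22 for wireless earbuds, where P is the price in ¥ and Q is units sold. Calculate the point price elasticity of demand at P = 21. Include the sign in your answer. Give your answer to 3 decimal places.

-0.344

At P = 21, Q = 33.524.
dQ/dP = −242/P² = -0.549.
ε = (dQ/dP)(P/Q) = (-0.549)(21/33.524).
|ε| < 1, so demand is inelastic at this price.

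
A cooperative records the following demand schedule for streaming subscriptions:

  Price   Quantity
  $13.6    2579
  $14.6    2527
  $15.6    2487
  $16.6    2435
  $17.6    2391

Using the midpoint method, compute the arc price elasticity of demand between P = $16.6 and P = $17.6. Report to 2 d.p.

-0.31

At P = 16.6, Q = 2435; at P = 17.6, Q = 2391.
ΔQ = -44, ΔP = 1.0. Midpoints: P̄ = 17.10, Q̄ = 2413.0.
ε = (ΔQ/ΔP)(P̄/Q̄) = (-44/1.0)(17.10/2413.0).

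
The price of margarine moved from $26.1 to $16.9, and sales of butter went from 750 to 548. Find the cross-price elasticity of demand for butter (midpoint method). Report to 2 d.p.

0.73

ΔQ_x = 548 − 750 = -202; ΔP_y = 16.9 − 26.1 = -9.2.
Midpoints: P̄_y = 21.50, Q̄_x = 649.0.
ε_xy = (ΔQ_x/ΔP_y)(P̄_y/Q̄_x) = (-202/-9.2)(21.50/649.0).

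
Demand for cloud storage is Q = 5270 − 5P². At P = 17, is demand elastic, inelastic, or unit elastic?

inelastic

Q = 3825, dQ/dP = -170.
ε = (dQ/dP)(P/Q) ≈ -0.756.
|ε| = 0.76 < 1.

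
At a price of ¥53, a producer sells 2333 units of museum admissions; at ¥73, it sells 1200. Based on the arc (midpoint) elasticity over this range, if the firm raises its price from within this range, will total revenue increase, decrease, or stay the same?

Arc ε = (-1133/20)(63.00/1766.5) ≈ -2.020.
|ε| = 2.02 > 1, so demand is elastic. A price rise therefore reduces total revenue.

decrease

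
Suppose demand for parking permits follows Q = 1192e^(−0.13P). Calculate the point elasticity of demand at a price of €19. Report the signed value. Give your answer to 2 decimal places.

At P = 19, Q = 100.825.
dQ/dP = −0.13·1192e^(−0.13P) = −0.13Q = -13.107.
ε = (dQ/dP)(P/Q) = (-13.107)(19/100.825).
|ε| > 1, so demand is elastic at this price.

-2.47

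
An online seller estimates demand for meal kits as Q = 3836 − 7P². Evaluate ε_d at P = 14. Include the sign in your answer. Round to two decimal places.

At P = 14, Q = 2464.
dQ/dP = −14P = -196.
ε = (dQ/dP)(P/Q) = (-196)(14/2464).

-1.11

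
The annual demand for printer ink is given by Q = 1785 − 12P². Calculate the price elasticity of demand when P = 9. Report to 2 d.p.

At P = 9, Q = 813.
dQ/dP = −24P = -216.
ε = (dQ/dP)(P/Q) = (-216)(9/813).

-2.39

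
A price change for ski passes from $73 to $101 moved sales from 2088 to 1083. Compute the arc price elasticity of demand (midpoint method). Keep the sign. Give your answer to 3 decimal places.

ΔQ = 1083 − 2088 = -1005; ΔP = 101 − 73 = 28.
Midpoints: P̄ = 87.00, Q̄ = 1585.5.
ε = (ΔQ/ΔP)(P̄/Q̄) = (-1005/28)(87.00/1585.5).

-1.970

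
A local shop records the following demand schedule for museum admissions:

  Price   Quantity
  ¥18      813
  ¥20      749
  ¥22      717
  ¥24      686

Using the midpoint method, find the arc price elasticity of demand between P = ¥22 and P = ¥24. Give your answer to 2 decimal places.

At P = 22, Q = 717; at P = 24, Q = 686.
ΔQ = -31, ΔP = 2. Midpoints: P̄ = 23.00, Q̄ = 701.5.
ε = (ΔQ/ΔP)(P̄/Q̄) = (-31/2)(23.00/701.5).

-0.51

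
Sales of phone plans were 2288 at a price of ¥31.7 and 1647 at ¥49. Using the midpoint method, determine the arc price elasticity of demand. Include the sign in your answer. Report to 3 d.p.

-0.760

ΔQ = 1647 − 2288 = -641; ΔP = 49 − 31.7 = 17.3.
Midpoints: P̄ = 40.35, Q̄ = 1967.5.
ε = (ΔQ/ΔP)(P̄/Q̄) = (-641/17.3)(40.35/1967.5).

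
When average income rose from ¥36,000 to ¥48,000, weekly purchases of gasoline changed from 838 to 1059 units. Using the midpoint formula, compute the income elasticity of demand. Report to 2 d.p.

ΔQ = 221, ΔI = 12000. Midpoints: Ī = 42,000, Q̄ = 948.5.
ε_I = (ΔQ/ΔI)(Ī/Q̄) = (221/12000)(42000/948.5).
ε_I > 0, so the good is normal.

0.82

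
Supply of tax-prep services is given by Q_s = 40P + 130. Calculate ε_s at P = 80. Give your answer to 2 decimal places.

At P = 80, Q_s = 3330.
dQ_s/dP = 40.
ε_s = (dQ_s/dP)(P/Q_s) = (40)(80/3330).

0.96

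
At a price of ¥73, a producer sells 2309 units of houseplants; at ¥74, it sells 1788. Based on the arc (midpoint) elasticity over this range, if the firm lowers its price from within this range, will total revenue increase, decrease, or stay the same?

Arc ε = (-521/1)(73.50/2048.5) ≈ -18.693.
|ε| = 18.69 > 1, so demand is elastic. A price cut therefore raises total revenue.

increase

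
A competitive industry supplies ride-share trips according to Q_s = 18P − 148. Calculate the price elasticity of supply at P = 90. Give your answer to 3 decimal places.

1.101

At P = 90, Q_s = 1472.
dQ_s/dP = 18.
ε_s = (dQ_s/dP)(P/Q_s) = (18)(90/1472).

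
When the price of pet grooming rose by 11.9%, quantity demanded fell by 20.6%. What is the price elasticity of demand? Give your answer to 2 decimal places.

-1.73

ε = %ΔQ / %ΔP = (-20.6)/(11.9) = -1.731.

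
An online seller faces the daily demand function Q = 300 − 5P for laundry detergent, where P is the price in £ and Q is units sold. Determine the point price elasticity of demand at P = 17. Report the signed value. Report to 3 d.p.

At P = 17, Q = 215.
dQ/dP = −5.
ε = (dQ/dP)(P/Q) = (-5)(17/215).
|ε| < 1, so demand is inelastic at this price.

-0.395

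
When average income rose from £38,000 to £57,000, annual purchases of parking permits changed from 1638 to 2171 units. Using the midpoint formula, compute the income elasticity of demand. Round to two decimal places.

0.70

ΔQ = 533, ΔI = 19000. Midpoints: Ī = 47,500, Q̄ = 1904.5.
ε_I = (ΔQ/ΔI)(Ī/Q̄) = (533/19000)(47500/1904.5).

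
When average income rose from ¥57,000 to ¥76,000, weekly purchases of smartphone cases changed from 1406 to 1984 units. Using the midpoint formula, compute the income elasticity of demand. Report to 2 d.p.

1.19

ΔQ = 578, ΔI = 19000. Midpoints: Ī = 66,500, Q̄ = 1695.0.
ε_I = (ΔQ/ΔI)(Ī/Q̄) = (578/19000)(66500/1695.0).
ε_I > 0, so the good is normal.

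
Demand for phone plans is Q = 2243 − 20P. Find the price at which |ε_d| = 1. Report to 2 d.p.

56.08

For linear demand Q = a − bP, ε = −bP/(a − bP). |ε| = 1 when bP = a − bP, i.e. P = a/(2b).
P = 2243/(2·20) = 2243/40 = 56.0750.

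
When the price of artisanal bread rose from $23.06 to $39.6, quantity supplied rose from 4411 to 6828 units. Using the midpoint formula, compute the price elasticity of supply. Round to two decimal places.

ΔQ = 6828 − 4411 = 2417; ΔP = 39.6 − 23.06 = 16.54.
Midpoints: P̄ = 31.33, Q̄ = 5619.5.
ε_s = (ΔQ/ΔP)(P̄/Q̄) = (2417/16.54)(31.33/5619.5).

0.81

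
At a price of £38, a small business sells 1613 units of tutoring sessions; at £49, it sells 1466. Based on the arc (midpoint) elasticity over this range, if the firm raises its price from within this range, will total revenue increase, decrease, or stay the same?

increase

Arc ε = (-147/11)(43.50/1539.5) ≈ -0.378.
|ε| = 0.38 < 1, so demand is inelastic. A price rise therefore raises total revenue.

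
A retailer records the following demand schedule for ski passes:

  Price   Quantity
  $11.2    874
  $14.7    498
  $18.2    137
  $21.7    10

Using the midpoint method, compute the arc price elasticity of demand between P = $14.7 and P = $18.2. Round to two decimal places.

-5.34

At P = 14.7, Q = 498; at P = 18.2, Q = 137.
ΔQ = -361, ΔP = 3.5. Midpoints: P̄ = 16.45, Q̄ = 317.5.
ε = (ΔQ/ΔP)(P̄/Q̄) = (-361/3.5)(16.45/317.5).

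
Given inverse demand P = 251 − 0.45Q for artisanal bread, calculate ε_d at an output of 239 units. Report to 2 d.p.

-1.33

At Q = 239, P = 251 − 0.45(239) = 143.45.
dP/dQ = −0.45, so dQ/dP = 1/(−0.45) = -2.222.
ε = (dQ/dP)(P/Q) = (-2.222)(143.45/239).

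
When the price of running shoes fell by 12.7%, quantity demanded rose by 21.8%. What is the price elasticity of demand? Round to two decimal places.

-1.72

ε = %ΔQ / %ΔP = (21.8)/(-12.7) = -1.717.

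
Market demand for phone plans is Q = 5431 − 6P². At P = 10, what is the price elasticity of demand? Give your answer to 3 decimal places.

At P = 10, Q = 4831.
dQ/dP = −12P = -120.
ε = (dQ/dP)(P/Q) = (-120)(10/4831).

-0.248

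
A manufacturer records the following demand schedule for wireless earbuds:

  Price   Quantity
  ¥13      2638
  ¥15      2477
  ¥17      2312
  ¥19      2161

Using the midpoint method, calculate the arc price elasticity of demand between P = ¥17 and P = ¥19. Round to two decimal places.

At P = 17, Q = 2312; at P = 19, Q = 2161.
ΔQ = -151, ΔP = 2. Midpoints: P̄ = 18.00, Q̄ = 2236.5.
ε = (ΔQ/ΔP)(P̄/Q̄) = (-151/2)(18.00/2236.5).

-0.61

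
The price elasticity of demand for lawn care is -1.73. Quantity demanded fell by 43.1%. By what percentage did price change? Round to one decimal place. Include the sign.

24.9%

%ΔP ≈ %ΔQ / ε = (-43.1%)/(-1.73) = 24.91%.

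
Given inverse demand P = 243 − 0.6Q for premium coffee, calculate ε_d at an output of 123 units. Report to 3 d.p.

-2.293

At Q = 123, P = 243 − 0.6(123) = 169.20.
dP/dQ = −0.6, so dQ/dP = 1/(−0.6) = -1.667.
ε = (dQ/dP)(P/Q) = (-1.667)(169.20/123).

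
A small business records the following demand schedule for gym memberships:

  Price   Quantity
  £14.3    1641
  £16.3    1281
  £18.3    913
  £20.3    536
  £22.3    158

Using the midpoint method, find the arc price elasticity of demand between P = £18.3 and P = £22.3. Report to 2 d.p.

-7.16

At P = 18.3, Q = 913; at P = 22.3, Q = 158.
ΔQ = -755, ΔP = 4.0. Midpoints: P̄ = 20.30, Q̄ = 535.5.
ε = (ΔQ/ΔP)(P̄/Q̄) = (-755/4.0)(20.30/535.5).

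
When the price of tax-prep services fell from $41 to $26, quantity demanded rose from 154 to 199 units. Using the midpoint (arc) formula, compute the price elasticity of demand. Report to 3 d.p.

-0.569

ΔQ = 199 − 154 = 45; ΔP = 26 − 41 = -15.
Midpoints: P̄ = 33.50, Q̄ = 176.5.
ε = (ΔQ/ΔP)(P̄/Q̄) = (45/-15)(33.50/176.5).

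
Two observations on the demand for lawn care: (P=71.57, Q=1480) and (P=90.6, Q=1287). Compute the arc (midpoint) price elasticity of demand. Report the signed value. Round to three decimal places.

-0.594

ΔQ = 1287 − 1480 = -193; ΔP = 90.6 − 71.57 = 19.03.
Midpoints: P̄ = 81.08, Q̄ = 1383.5.
ε = (ΔQ/ΔP)(P̄/Q̄) = (-193/19.03)(81.08/1383.5).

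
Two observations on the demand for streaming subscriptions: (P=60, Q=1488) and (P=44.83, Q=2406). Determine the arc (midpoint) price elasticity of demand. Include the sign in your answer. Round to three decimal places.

-1.629

ΔQ = 2406 − 1488 = 918; ΔP = 44.83 − 60 = -15.17.
Midpoints: P̄ = 52.41, Q̄ = 1947.0.
ε = (ΔQ/ΔP)(P̄/Q̄) = (918/-15.17)(52.41/1947.0).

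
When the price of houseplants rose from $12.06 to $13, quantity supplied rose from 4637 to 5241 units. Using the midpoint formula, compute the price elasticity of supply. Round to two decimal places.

1.63

ΔQ = 5241 − 4637 = 604; ΔP = 13 − 12.06 = 0.94.
Midpoints: P̄ = 12.53, Q̄ = 4939.0.
ε_s = (ΔQ/ΔP)(P̄/Q̄) = (604/0.94)(12.53/4939.0).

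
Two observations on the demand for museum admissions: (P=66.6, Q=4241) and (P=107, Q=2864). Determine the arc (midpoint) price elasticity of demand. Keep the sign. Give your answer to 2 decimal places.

-0.83

ΔQ = 2864 − 4241 = -1377; ΔP = 107 − 66.6 = 40.4.
Midpoints: P̄ = 86.80, Q̄ = 3552.5.
ε = (ΔQ/ΔP)(P̄/Q̄) = (-1377/40.4)(86.80/3552.5).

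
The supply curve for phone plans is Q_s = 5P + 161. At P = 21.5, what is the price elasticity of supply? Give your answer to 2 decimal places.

0.40

At P = 21.5, Q_s = 268.50.
dQ_s/dP = 5.
ε_s = (dQ_s/dP)(P/Q_s) = (5)(21.5/268.50).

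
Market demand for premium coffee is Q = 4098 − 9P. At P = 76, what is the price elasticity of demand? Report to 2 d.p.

-0.20

At P = 76, Q = 3414.
dQ/dP = −9.
ε = (dQ/dP)(P/Q) = (-9)(76/3414).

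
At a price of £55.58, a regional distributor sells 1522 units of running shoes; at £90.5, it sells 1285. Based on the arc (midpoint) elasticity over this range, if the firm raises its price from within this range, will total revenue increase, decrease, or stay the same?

increase

Arc ε = (-237/34.92)(73.04/1403.5) ≈ -0.353.
|ε| = 0.35 < 1, so demand is inelastic. A price rise therefore raises total revenue.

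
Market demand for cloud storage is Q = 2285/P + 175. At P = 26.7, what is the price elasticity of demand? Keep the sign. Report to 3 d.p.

-0.328

At P = 26.7, Q = 260.581.
dQ/dP = −2285/P² = -3.205.
ε = (dQ/dP)(P/Q) = (-3.205)(26.7/260.581).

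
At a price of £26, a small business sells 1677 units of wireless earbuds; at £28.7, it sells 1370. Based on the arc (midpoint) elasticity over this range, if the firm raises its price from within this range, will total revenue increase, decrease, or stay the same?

Arc ε = (-307/2.7)(27.35/1523.5) ≈ -2.041.
|ε| = 2.04 > 1, so demand is elastic. A price rise therefore reduces total revenue.

decrease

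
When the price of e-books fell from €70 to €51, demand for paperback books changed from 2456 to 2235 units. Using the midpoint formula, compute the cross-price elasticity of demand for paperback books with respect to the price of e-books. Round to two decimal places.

0.30

ΔQ_x = 2235 − 2456 = -221; ΔP_y = 51 − 70 = -19.
Midpoints: P̄_y = 60.50, Q̄_x = 2345.5.
ε_xy = (ΔQ_x/ΔP_y)(P̄_y/Q̄_x) = (-221/-19)(60.50/2345.5).
ε_xy > 0, so the goods are substitutes.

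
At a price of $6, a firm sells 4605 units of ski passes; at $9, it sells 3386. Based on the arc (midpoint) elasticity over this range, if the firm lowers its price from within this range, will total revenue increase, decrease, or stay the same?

decrease

Arc ε = (-1219/3)(7.50/3995.5) ≈ -0.763.
|ε| = 0.76 < 1, so demand is inelastic. A price cut therefore reduces total revenue.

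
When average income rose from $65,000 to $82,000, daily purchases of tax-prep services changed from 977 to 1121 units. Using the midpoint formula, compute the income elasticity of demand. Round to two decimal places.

ΔQ = 144, ΔI = 17000. Midpoints: Ī = 73,500, Q̄ = 1049.0.
ε_I = (ΔQ/ΔI)(Ī/Q̄) = (144/17000)(73500/1049.0).

0.59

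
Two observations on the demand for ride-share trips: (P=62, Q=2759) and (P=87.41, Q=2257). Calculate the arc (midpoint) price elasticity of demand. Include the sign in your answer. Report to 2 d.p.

ΔQ = 2257 − 2759 = -502; ΔP = 87.41 − 62 = 25.41.
Midpoints: P̄ = 74.70, Q̄ = 2508.0.
ε = (ΔQ/ΔP)(P̄/Q̄) = (-502/25.41)(74.70/2508.0).

-0.59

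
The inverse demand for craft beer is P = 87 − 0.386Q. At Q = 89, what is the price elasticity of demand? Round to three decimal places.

-1.532

At Q = 89, P = 87 − 0.386(89) = 52.65.
dP/dQ = −0.386, so dQ/dP = 1/(−0.386) = -2.591.
ε = (dQ/dP)(P/Q) = (-2.591)(52.65/89).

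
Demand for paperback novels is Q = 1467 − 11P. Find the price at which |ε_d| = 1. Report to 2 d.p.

For linear demand Q = a − bP, ε = −bP/(a − bP). |ε| = 1 when bP = a − bP, i.e. P = a/(2b).
P = 1467/(2·11) = 1467/22 = 66.6818.

66.68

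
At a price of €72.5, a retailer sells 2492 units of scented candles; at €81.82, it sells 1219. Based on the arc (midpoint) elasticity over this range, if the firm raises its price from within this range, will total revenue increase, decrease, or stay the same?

decrease

Arc ε = (-1273/9.32)(77.16/1855.5) ≈ -5.680.
|ε| = 5.68 > 1, so demand is elastic. A price rise therefore reduces total revenue.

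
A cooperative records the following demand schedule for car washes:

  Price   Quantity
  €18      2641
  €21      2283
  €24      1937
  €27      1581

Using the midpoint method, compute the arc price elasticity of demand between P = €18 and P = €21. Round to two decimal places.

At P = 18, Q = 2641; at P = 21, Q = 2283.
ΔQ = -358, ΔP = 3. Midpoints: P̄ = 19.50, Q̄ = 2462.0.
ε = (ΔQ/ΔP)(P̄/Q̄) = (-358/3)(19.50/2462.0).

-0.95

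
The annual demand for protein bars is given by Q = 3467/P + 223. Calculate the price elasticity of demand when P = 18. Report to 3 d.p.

-0.463

At P = 18, Q = 415.611.
dQ/dP = −3467/P² = -10.701.
ε = (dQ/dP)(P/Q) = (-10.701)(18/415.611).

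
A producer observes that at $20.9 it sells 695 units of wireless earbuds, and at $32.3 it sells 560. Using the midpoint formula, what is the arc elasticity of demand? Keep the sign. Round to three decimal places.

-0.502

ΔQ = 560 − 695 = -135; ΔP = 32.3 − 20.9 = 11.4.
Midpoints: P̄ = 26.60, Q̄ = 627.5.
ε = (ΔQ/ΔP)(P̄/Q̄) = (-135/11.4)(26.60/627.5).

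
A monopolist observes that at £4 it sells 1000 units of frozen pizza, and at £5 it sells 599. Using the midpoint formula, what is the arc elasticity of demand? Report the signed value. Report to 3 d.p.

ΔQ = 599 − 1000 = -401; ΔP = 5 − 4 = 1.
Midpoints: P̄ = 4.50, Q̄ = 799.5.
ε = (ΔQ/ΔP)(P̄/Q̄) = (-401/1)(4.50/799.5).

-2.257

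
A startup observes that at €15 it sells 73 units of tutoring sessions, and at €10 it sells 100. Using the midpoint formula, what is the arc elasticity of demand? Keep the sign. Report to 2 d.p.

ΔQ = 100 − 73 = 27; ΔP = 10 − 15 = -5.
Midpoints: P̄ = 12.50, Q̄ = 86.5.
ε = (ΔQ/ΔP)(P̄/Q̄) = (27/-5)(12.50/86.5).

-0.78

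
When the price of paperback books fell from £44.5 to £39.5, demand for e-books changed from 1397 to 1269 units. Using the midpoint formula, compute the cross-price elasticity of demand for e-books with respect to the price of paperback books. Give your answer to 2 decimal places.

ΔQ_x = 1269 − 1397 = -128; ΔP_y = 39.5 − 44.5 = -5.
Midpoints: P̄_y = 42.00, Q̄_x = 1333.0.
ε_xy = (ΔQ_x/ΔP_y)(P̄_y/Q̄_x) = (-128/-5)(42.00/1333.0).
ε_xy > 0, so the goods are substitutes.

0.81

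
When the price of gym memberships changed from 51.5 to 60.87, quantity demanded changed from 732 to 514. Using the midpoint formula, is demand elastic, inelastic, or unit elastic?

elastic

Arc ε ≈ -2.098.
|ε| = 2.10 > 1.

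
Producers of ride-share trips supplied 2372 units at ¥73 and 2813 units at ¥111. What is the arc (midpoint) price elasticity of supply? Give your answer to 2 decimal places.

ΔQ = 2813 − 2372 = 441; ΔP = 111 − 73 = 38.
Midpoints: P̄ = 92.00, Q̄ = 2592.5.
ε_s = (ΔQ/ΔP)(P̄/Q̄) = (441/38)(92.00/2592.5).

0.41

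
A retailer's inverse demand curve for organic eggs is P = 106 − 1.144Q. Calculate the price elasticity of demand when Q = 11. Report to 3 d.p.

-7.423

At Q = 11, P = 106 − 1.144(11) = 93.42.
dP/dQ = −1.144, so dQ/dP = 1/(−1.144) = -0.874.
ε = (dQ/dP)(P/Q) = (-0.874)(93.42/11).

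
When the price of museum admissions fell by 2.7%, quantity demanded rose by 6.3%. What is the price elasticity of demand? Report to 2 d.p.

ε = %ΔQ / %ΔP = (6.3)/(-2.7) = -2.333.

-2.33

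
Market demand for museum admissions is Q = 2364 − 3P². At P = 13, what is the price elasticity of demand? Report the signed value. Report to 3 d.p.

At P = 13, Q = 1857.
dQ/dP = −6P = -78.
ε = (dQ/dP)(P/Q) = (-78)(13/1857).
|ε| < 1, so demand is inelastic at this price.

-0.546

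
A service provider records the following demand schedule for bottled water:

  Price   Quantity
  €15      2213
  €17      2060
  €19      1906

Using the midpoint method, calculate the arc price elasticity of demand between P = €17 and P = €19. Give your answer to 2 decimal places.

At P = 17, Q = 2060; at P = 19, Q = 1906.
ΔQ = -154, ΔP = 2. Midpoints: P̄ = 18.00, Q̄ = 1983.0.
ε = (ΔQ/ΔP)(P̄/Q̄) = (-154/2)(18.00/1983.0).

-0.70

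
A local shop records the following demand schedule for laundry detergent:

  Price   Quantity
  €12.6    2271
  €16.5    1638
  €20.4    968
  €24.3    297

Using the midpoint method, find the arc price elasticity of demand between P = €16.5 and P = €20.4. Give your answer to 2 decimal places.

At P = 16.5, Q = 1638; at P = 20.4, Q = 968.
ΔQ = -670, ΔP = 3.9. Midpoints: P̄ = 18.45, Q̄ = 1303.0.
ε = (ΔQ/ΔP)(P̄/Q̄) = (-670/3.9)(18.45/1303.0).

-2.43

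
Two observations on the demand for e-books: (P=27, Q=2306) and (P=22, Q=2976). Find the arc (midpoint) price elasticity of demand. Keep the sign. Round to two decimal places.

ΔQ = 2976 − 2306 = 670; ΔP = 22 − 27 = -5.
Midpoints: P̄ = 24.50, Q̄ = 2641.0.
ε = (ΔQ/ΔP)(P̄/Q̄) = (670/-5)(24.50/2641.0).

-1.24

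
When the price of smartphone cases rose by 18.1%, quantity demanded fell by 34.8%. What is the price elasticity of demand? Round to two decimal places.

ε = %ΔQ / %ΔP = (-34.8)/(18.1) = -1.923.

-1.92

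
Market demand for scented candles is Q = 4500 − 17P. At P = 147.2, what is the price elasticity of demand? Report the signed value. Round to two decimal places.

-1.25

At P = 147.2, Q = 1997.600.
dQ/dP = −17.
ε = (dQ/dP)(P/Q) = (-17)(147.2/1997.600).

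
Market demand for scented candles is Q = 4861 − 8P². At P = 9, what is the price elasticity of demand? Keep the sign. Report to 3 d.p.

At P = 9, Q = 4213.
dQ/dP = −16P = -144.
ε = (dQ/dP)(P/Q) = (-144)(9/4213).
|ε| < 1, so demand is inelastic at this price.

-0.308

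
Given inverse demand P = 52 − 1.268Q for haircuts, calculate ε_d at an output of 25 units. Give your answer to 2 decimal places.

-0.64

At Q = 25, P = 52 − 1.268(25) = 20.30.
dP/dQ = −1.268, so dQ/dP = 1/(−1.268) = -0.789.
ε = (dQ/dP)(P/Q) = (-0.789)(20.30/25).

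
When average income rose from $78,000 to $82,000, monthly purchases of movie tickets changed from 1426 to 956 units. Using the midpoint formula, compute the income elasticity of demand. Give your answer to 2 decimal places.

-7.89

ΔQ = -470, ΔI = 4000. Midpoints: Ī = 80,000, Q̄ = 1191.0.
ε_I = (ΔQ/ΔI)(Ī/Q̄) = (-470/4000)(80000/1191.0).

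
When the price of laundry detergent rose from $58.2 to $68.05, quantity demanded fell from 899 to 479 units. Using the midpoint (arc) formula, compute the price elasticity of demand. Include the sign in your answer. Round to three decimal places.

ΔQ = 479 − 899 = -420; ΔP = 68.05 − 58.2 = 9.85.
Midpoints: P̄ = 63.12, Q̄ = 689.0.
ε = (ΔQ/ΔP)(P̄/Q̄) = (-420/9.85)(63.12/689.0).

-3.907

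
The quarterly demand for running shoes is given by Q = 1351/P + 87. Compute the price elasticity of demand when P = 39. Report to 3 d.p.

At P = 39, Q = 121.641.
dQ/dP = −1351/P² = -0.888.
ε = (dQ/dP)(P/Q) = (-0.888)(39/121.641).

-0.285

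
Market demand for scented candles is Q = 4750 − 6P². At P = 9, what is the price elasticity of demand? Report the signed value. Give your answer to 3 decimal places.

At P = 9, Q = 4264.
dQ/dP = −12P = -108.
ε = (dQ/dP)(P/Q) = (-108)(9/4264).

-0.228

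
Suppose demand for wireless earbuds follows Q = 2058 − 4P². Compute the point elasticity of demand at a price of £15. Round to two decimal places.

-1.55

At P = 15, Q = 1158.
dQ/dP = −8P = -120.
ε = (dQ/dP)(P/Q) = (-120)(15/1158).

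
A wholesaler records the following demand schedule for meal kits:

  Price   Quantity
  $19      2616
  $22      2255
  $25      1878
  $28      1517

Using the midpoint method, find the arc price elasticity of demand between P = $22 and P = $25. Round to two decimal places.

At P = 22, Q = 2255; at P = 25, Q = 1878.
ΔQ = -377, ΔP = 3. Midpoints: P̄ = 23.50, Q̄ = 2066.5.
ε = (ΔQ/ΔP)(P̄/Q̄) = (-377/3)(23.50/2066.5).

-1.43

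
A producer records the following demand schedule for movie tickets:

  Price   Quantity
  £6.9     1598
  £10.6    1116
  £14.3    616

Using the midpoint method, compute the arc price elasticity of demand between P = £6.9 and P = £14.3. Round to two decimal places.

At P = 6.9, Q = 1598; at P = 14.3, Q = 616.
ΔQ = -982, ΔP = 7.4. Midpoints: P̄ = 10.60, Q̄ = 1107.0.
ε = (ΔQ/ΔP)(P̄/Q̄) = (-982/7.4)(10.60/1107.0).

-1.27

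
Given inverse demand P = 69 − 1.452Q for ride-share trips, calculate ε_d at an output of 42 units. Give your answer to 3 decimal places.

-0.131

At Q = 42, P = 69 − 1.452(42) = 8.02.
dP/dQ = −1.452, so dQ/dP = 1/(−1.452) = -0.689.
ε = (dQ/dP)(P/Q) = (-0.689)(8.02/42).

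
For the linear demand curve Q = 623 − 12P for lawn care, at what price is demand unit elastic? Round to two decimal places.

For linear demand Q = a − bP, ε = −bP/(a − bP). |ε| = 1 when bP = a − bP, i.e. P = a/(2b).
P = 623/(2·12) = 623/24 = 25.9583.

25.96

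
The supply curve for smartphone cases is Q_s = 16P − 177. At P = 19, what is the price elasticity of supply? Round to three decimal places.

At P = 19, Q_s = 127.
dQ_s/dP = 16.
ε_s = (dQ_s/dP)(P/Q_s) = (16)(19/127).

2.394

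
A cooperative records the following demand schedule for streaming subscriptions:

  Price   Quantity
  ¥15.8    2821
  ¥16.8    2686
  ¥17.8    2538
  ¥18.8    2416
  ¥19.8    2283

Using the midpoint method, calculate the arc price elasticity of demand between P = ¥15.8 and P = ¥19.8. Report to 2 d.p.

At P = 15.8, Q = 2821; at P = 19.8, Q = 2283.
ΔQ = -538, ΔP = 4.0. Midpoints: P̄ = 17.80, Q̄ = 2552.0.
ε = (ΔQ/ΔP)(P̄/Q̄) = (-538/4.0)(17.80/2552.0).

-0.94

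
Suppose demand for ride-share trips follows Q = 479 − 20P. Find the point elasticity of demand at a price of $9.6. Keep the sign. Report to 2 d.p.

At P = 9.6, Q = 287.
dQ/dP = −20.
ε = (dQ/dP)(P/Q) = (-20)(9.6/287).

-0.67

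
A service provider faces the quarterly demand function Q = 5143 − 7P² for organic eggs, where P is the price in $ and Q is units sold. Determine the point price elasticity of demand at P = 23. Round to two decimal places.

-5.14

At P = 23, Q = 1440.
dQ/dP = −14P = -322.
ε = (dQ/dP)(P/Q) = (-322)(23/1440).
|ε| > 1, so demand is elastic at this price.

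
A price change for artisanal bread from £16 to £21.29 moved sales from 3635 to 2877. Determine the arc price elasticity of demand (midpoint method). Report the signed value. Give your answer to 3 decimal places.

-0.821

ΔQ = 2877 − 3635 = -758; ΔP = 21.29 − 16 = 5.29.
Midpoints: P̄ = 18.64, Q̄ = 3256.0.
ε = (ΔQ/ΔP)(P̄/Q̄) = (-758/5.29)(18.64/3256.0).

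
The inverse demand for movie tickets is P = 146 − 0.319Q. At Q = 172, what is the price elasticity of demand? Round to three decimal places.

-1.661

At Q = 172, P = 146 − 0.319(172) = 91.13.
dP/dQ = −0.319, so dQ/dP = 1/(−0.319) = -3.135.
ε = (dQ/dP)(P/Q) = (-3.135)(91.13/172).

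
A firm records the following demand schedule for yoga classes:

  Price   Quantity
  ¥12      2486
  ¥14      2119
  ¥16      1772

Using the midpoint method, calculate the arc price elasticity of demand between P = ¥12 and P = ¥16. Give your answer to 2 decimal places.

-1.17

At P = 12, Q = 2486; at P = 16, Q = 1772.
ΔQ = -714, ΔP = 4. Midpoints: P̄ = 14.00, Q̄ = 2129.0.
ε = (ΔQ/ΔP)(P̄/Q̄) = (-714/4)(14.00/2129.0).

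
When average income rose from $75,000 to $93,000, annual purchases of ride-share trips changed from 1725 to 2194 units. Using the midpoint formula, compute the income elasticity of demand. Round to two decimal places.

ΔQ = 469, ΔI = 18000. Midpoints: Ī = 84,000, Q̄ = 1959.5.
ε_I = (ΔQ/ΔI)(Ī/Q̄) = (469/18000)(84000/1959.5).
ε_I > 0, so the good is normal.

1.12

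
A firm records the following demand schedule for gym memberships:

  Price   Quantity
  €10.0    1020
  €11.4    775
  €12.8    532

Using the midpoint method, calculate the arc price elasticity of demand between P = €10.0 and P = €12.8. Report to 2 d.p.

At P = 10.0, Q = 1020; at P = 12.8, Q = 532.
ΔQ = -488, ΔP = 2.8. Midpoints: P̄ = 11.40, Q̄ = 776.0.
ε = (ΔQ/ΔP)(P̄/Q̄) = (-488/2.8)(11.40/776.0).

-2.56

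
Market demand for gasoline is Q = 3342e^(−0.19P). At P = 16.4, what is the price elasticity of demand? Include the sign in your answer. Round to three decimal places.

At P = 16.4, Q = 148.165.
dQ/dP = −0.19·3342e^(−0.19P) = −0.19Q = -28.151.
ε = (dQ/dP)(P/Q) = (-28.151)(16.4/148.165).
|ε| > 1, so demand is elastic at this price.

-3.116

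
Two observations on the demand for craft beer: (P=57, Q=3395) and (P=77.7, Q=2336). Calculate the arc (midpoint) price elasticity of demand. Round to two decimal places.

ΔQ = 2336 − 3395 = -1059; ΔP = 77.7 − 57 = 20.7.
Midpoints: P̄ = 67.35, Q̄ = 2865.5.
ε = (ΔQ/ΔP)(P̄/Q̄) = (-1059/20.7)(67.35/2865.5).

-1.20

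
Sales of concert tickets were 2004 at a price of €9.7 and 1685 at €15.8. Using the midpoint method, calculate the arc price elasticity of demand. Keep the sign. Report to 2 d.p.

ΔQ = 1685 − 2004 = -319; ΔP = 15.8 − 9.7 = 6.1.
Midpoints: P̄ = 12.75, Q̄ = 1844.5.
ε = (ΔQ/ΔP)(P̄/Q̄) = (-319/6.1)(12.75/1844.5).

-0.36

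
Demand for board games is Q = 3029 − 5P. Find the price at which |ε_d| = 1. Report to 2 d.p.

302.90

For linear demand Q = a − bP, ε = −bP/(a − bP). |ε| = 1 when bP = a − bP, i.e. P = a/(2b).
P = 3029/(2·5) = 3029/10 = 302.9000.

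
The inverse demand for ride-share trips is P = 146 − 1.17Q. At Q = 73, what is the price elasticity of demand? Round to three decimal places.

-0.709

At Q = 73, P = 146 − 1.17(73) = 60.59.
dP/dQ = −1.17, so dQ/dP = 1/(−1.17) = -0.855.
ε = (dQ/dP)(P/Q) = (-0.855)(60.59/73).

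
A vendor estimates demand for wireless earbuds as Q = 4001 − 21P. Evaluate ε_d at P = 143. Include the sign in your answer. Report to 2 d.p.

-3.01

At P = 143, Q = 998.
dQ/dP = −21.
ε = (dQ/dP)(P/Q) = (-21)(143/998).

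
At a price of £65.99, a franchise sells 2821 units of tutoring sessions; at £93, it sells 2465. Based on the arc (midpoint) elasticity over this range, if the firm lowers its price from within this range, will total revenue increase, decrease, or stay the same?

Arc ε = (-356/27.01)(79.50/2643.0) ≈ -0.396.
|ε| = 0.40 < 1, so demand is inelastic. A price cut therefore reduces total revenue.

decrease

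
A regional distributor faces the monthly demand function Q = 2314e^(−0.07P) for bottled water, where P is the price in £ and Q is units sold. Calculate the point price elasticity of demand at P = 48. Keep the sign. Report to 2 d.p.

At P = 48, Q = 80.377.
dQ/dP = −0.07·2314e^(−0.07P) = −0.07Q = -5.626.
ε = (dQ/dP)(P/Q) = (-5.626)(48/80.377).

-3.36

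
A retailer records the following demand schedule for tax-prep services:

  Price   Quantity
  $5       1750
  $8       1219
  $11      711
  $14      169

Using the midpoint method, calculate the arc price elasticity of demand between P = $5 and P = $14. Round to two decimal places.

-1.74

At P = 5, Q = 1750; at P = 14, Q = 169.
ΔQ = -1581, ΔP = 9. Midpoints: P̄ = 9.50, Q̄ = 959.5.
ε = (ΔQ/ΔP)(P̄/Q̄) = (-1581/9)(9.50/959.5).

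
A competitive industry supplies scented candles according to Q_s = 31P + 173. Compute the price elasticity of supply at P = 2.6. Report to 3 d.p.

0.318

At P = 2.6, Q_s = 253.60.
dQ_s/dP = 31.
ε_s = (dQ_s/dP)(P/Q_s) = (31)(2.6/253.60).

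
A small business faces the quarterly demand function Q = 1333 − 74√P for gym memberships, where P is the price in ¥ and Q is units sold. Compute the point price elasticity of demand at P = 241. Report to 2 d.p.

-3.12

At P = 241, Q = 184.211.
dQ/dP = −74/(2√P) = -2.383.
ε = (dQ/dP)(P/Q) = (-2.383)(241/184.211).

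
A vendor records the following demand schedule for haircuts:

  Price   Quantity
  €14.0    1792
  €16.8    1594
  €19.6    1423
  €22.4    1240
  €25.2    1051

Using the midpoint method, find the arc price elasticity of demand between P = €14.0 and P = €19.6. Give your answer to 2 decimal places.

-0.69

At P = 14.0, Q = 1792; at P = 19.6, Q = 1423.
ΔQ = -369, ΔP = 5.6. Midpoints: P̄ = 16.80, Q̄ = 1607.5.
ε = (ΔQ/ΔP)(P̄/Q̄) = (-369/5.6)(16.80/1607.5).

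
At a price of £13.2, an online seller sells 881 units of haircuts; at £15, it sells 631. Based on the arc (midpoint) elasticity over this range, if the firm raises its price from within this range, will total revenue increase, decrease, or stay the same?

decrease

Arc ε = (-250/1.8)(14.10/756.0) ≈ -2.590.
|ε| = 2.59 > 1, so demand is elastic. A price rise therefore reduces total revenue.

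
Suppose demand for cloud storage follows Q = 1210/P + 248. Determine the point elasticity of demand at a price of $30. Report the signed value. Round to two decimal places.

At P = 30, Q = 288.333.
dQ/dP = −1210/P² = -1.344.
ε = (dQ/dP)(P/Q) = (-1.344)(30/288.333).
|ε| < 1, so demand is inelastic at this price.

-0.14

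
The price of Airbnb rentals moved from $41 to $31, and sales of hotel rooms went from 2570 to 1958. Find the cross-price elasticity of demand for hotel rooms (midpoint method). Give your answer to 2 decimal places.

ΔQ_x = 1958 − 2570 = -612; ΔP_y = 31 − 41 = -10.
Midpoints: P̄_y = 36.00, Q̄_x = 2264.0.
ε_xy = (ΔQ_x/ΔP_y)(P̄_y/Q̄_x) = (-612/-10)(36.00/2264.0).

0.97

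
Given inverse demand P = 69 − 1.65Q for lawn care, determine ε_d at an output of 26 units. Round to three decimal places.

-0.608

At Q = 26, P = 69 − 1.65(26) = 26.10.
dP/dQ = −1.65, so dQ/dP = 1/(−1.65) = -0.606.
ε = (dQ/dP)(P/Q) = (-0.606)(26.10/26).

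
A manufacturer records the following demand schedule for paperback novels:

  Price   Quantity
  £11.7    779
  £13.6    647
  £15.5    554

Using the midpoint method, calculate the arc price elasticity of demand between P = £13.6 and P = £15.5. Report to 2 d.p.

At P = 13.6, Q = 647; at P = 15.5, Q = 554.
ΔQ = -93, ΔP = 1.9. Midpoints: P̄ = 14.55, Q̄ = 600.5.
ε = (ΔQ/ΔP)(P̄/Q̄) = (-93/1.9)(14.55/600.5).

-1.19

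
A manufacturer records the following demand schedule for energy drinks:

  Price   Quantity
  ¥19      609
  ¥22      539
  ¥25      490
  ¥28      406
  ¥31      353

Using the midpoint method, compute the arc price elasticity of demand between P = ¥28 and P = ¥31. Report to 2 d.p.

At P = 28, Q = 406; at P = 31, Q = 353.
ΔQ = -53, ΔP = 3. Midpoints: P̄ = 29.50, Q̄ = 379.5.
ε = (ΔQ/ΔP)(P̄/Q̄) = (-53/3)(29.50/379.5).

-1.37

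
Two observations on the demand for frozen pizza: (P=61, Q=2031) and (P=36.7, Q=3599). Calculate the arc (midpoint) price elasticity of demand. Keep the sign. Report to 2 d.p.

ΔQ = 3599 − 2031 = 1568; ΔP = 36.7 − 61 = -24.3.
Midpoints: P̄ = 48.85, Q̄ = 2815.0.
ε = (ΔQ/ΔP)(P̄/Q̄) = (1568/-24.3)(48.85/2815.0).

-1.12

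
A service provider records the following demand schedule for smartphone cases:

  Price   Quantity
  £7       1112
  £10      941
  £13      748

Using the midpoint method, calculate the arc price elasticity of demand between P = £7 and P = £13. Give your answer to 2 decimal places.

At P = 7, Q = 1112; at P = 13, Q = 748.
ΔQ = -364, ΔP = 6. Midpoints: P̄ = 10.00, Q̄ = 930.0.
ε = (ΔQ/ΔP)(P̄/Q̄) = (-364/6)(10.00/930.0).

-0.65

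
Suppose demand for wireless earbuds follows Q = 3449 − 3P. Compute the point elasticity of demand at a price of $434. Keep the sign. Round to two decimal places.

-0.61

At P = 434, Q = 2147.
dQ/dP = −3.
ε = (dQ/dP)(P/Q) = (-3)(434/2147).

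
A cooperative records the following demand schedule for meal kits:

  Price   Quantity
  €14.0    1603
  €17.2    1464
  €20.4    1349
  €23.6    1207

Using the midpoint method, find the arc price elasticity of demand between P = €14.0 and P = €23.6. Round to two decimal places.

-0.55

At P = 14.0, Q = 1603; at P = 23.6, Q = 1207.
ΔQ = -396, ΔP = 9.6. Midpoints: P̄ = 18.80, Q̄ = 1405.0.
ε = (ΔQ/ΔP)(P̄/Q̄) = (-396/9.6)(18.80/1405.0).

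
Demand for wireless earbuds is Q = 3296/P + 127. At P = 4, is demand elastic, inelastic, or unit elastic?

inelastic

Q = 951, dQ/dP = -206.
ε = (dQ/dP)(P/Q) ≈ -0.866.
|ε| = 0.87 < 1.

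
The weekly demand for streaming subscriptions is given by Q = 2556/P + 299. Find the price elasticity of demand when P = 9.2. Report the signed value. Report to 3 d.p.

-0.482

At P = 9.2, Q = 576.826.
dQ/dP = −2556/P² = -30.198.
ε = (dQ/dP)(P/Q) = (-30.198)(9.2/576.826).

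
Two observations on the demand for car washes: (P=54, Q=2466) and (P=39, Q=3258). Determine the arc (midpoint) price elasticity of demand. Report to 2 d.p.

-0.86

ΔQ = 3258 − 2466 = 792; ΔP = 39 − 54 = -15.
Midpoints: P̄ = 46.50, Q̄ = 2862.0.
ε = (ΔQ/ΔP)(P̄/Q̄) = (792/-15)(46.50/2862.0).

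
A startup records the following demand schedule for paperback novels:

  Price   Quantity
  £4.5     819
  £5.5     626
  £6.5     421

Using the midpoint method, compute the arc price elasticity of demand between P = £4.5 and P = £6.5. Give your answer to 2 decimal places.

-1.77

At P = 4.5, Q = 819; at P = 6.5, Q = 421.
ΔQ = -398, ΔP = 2.0. Midpoints: P̄ = 5.50, Q̄ = 620.0.
ε = (ΔQ/ΔP)(P̄/Q̄) = (-398/2.0)(5.50/620.0).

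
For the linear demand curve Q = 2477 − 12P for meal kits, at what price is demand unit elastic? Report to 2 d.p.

For linear demand Q = a − bP, ε = −bP/(a − bP). |ε| = 1 when bP = a − bP, i.e. P = a/(2b).
P = 2477/(2·12) = 2477/24 = 103.2083.

103.21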